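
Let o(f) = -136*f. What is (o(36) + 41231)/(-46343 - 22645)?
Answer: -36335/68988 ≈ -0.52669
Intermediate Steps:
(o(36) + 41231)/(-46343 - 22645) = (-136*36 + 41231)/(-46343 - 22645) = (-4896 + 41231)/(-68988) = 36335*(-1/68988) = -36335/68988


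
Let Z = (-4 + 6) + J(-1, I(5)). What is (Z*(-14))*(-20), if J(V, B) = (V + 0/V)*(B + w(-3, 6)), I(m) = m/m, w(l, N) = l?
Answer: 1120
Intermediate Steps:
I(m) = 1
J(V, B) = V*(-3 + B) (J(V, B) = (V + 0/V)*(B - 3) = (V + 0)*(-3 + B) = V*(-3 + B))
Z = 4 (Z = (-4 + 6) - (-3 + 1) = 2 - 1*(-2) = 2 + 2 = 4)
(Z*(-14))*(-20) = (4*(-14))*(-20) = -56*(-20) = 1120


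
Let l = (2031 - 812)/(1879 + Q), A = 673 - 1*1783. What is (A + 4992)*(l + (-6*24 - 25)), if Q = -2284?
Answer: -90145216/135 ≈ -6.6774e+5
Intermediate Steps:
A = -1110 (A = 673 - 1783 = -1110)
l = -1219/405 (l = (2031 - 812)/(1879 - 2284) = 1219/(-405) = 1219*(-1/405) = -1219/405 ≈ -3.0099)
(A + 4992)*(l + (-6*24 - 25)) = (-1110 + 4992)*(-1219/405 + (-6*24 - 25)) = 3882*(-1219/405 + (-144 - 25)) = 3882*(-1219/405 - 169) = 3882*(-69664/405) = -90145216/135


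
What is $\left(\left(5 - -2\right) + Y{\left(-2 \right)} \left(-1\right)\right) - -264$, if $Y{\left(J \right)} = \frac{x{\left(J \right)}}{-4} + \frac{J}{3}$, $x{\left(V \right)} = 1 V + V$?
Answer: $\frac{812}{3} \approx 270.67$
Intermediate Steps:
$x{\left(V \right)} = 2 V$ ($x{\left(V \right)} = V + V = 2 V$)
$Y{\left(J \right)} = - \frac{J}{6}$ ($Y{\left(J \right)} = \frac{2 J}{-4} + \frac{J}{3} = 2 J \left(- \frac{1}{4}\right) + J \frac{1}{3} = - \frac{J}{2} + \frac{J}{3} = - \frac{J}{6}$)
$\left(\left(5 - -2\right) + Y{\left(-2 \right)} \left(-1\right)\right) - -264 = \left(\left(5 - -2\right) + \left(- \frac{1}{6}\right) \left(-2\right) \left(-1\right)\right) - -264 = \left(\left(5 + 2\right) + \frac{1}{3} \left(-1\right)\right) + 264 = \left(7 - \frac{1}{3}\right) + 264 = \frac{20}{3} + 264 = \frac{812}{3}$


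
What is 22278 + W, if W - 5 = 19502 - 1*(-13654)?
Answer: 55439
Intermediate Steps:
W = 33161 (W = 5 + (19502 - 1*(-13654)) = 5 + (19502 + 13654) = 5 + 33156 = 33161)
22278 + W = 22278 + 33161 = 55439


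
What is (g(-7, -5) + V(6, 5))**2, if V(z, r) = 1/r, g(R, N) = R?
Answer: 1156/25 ≈ 46.240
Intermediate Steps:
(g(-7, -5) + V(6, 5))**2 = (-7 + 1/5)**2 = (-34/5)**2 = 1156/25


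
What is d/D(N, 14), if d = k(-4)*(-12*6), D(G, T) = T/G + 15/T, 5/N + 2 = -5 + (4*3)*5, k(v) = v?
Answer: 20160/10463 ≈ 1.9268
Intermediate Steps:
N = 5/53 (N = 5/(-2 + (-5 + (4*3)*5)) = 5/(-2 + (-5 + 12*5)) = 5/(-2 + (-5 + 60)) = 5/(-2 + 55) = 5/53 ≈ 0.094340)
D(G, T) = 15/T + T/G
d = 288 (d = -(-48)*6 = -4*(-72) = 288)
d/D(N, 14) = 288/(15/14 + 14/(5/53)) = 288/(15*(1/14) + 14*(53/5)) = 288/(15/14 + 742/5) = 288/(10463/70) = 288*(70/10463) = 20160/10463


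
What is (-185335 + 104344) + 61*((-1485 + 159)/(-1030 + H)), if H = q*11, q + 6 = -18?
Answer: -52360734/647 ≈ -80929.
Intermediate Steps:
q = -24 (q = -6 - 18 = -24)
H = -264 (H = -24*11 = -264)
(-185335 + 104344) + 61*((-1485 + 159)/(-1030 + H)) = (-185335 + 104344) + 61*((-1485 + 159)/(-1030 - 264)) = -80991 + 61*(-1326/(-1294)) = -80991 + 61*(-1326*(-1/1294)) = -80991 + 61*(663/647) = -80991 + 40443/647 = -52360734/647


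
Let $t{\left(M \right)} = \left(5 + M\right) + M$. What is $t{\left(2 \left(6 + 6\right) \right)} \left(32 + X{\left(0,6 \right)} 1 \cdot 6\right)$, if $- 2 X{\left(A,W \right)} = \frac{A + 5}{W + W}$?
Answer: $\frac{6519}{4} \approx 1629.8$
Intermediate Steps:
$X{\left(A,W \right)} = - \frac{5 + A}{4 W}$ ($X{\left(A,W \right)} = - \frac{\left(A + 5\right) \frac{1}{W + W}}{2} = - \frac{\left(5 + A\right) \frac{1}{2 W}}{2} = - \frac{\frac{1}{2} \frac{1}{W} \left(5 + A\right)}{2} = - \frac{5 + A}{4 W}$)
$t{\left(M \right)} = 5 + 2 M$
$t{\left(2 \left(6 + 6\right) \right)} \left(32 + X{\left(0,6 \right)} 1 \cdot 6\right) = \left(5 + 2 \cdot 2 \left(6 + 6\right)\right) \left(32 + \frac{-5 - 0}{4 \cdot 6} \cdot 1 \cdot 6\right) = \left(5 + 2 \cdot 2 \cdot 12\right) \left(32 + \frac{1}{4} \cdot \frac{1}{6} \left(-5 + 0\right) 1 \cdot 6\right) = \left(5 + 2 \cdot 24\right) \left(32 + \frac{1}{4} \cdot \frac{1}{6} \left(-5\right) 1 \cdot 6\right) = \left(5 + 48\right) \left(32 + \left(- \frac{5}{24}\right) 1 \cdot 6\right) = 53 \left(32 - \frac{5}{4}\right) = 53 \cdot \frac{123}{4} = \frac{6519}{4}$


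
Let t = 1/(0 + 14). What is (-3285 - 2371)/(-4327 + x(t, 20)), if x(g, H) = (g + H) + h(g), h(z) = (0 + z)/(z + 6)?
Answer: 6730640/5125231 ≈ 1.3132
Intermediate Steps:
h(z) = z/(6 + z)
t = 1/14 ≈ 0.071429
x(g, H) = H + g + g/(6 + g) (x(g, H) = (g + H) + g/(6 + g) = (H + g) + g/(6 + g) = H + g + g/(6 + g))
(-3285 - 2371)/(-4327 + x(t, 20)) = (-3285 - 2371)/(-4327 + (1/14 + (6 + 1/14)*(20 + 1/14))/(6 + 1/14)) = -5656/(-4327 + (1/14 + (85/14)*(281/14))/(85/14)) = -5656/(-4327 + 14*(1/14 + 23885/196)/85) = -5656/(-4327 + (14/85)*(23899/196)) = -5656/(-4327 + 23899/1190) = -5656/(-5125231/1190) = -5656*(-1190/5125231) = 6730640/5125231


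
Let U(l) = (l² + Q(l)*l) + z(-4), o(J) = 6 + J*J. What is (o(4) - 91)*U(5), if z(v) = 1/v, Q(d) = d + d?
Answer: -20631/4 ≈ -5157.8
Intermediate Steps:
Q(d) = 2*d
z(v) = 1/v
o(J) = 6 + J²
U(l) = -¼ + 3*l² (U(l) = (l² + (2*l)*l) + 1/(-4) = (l² + 2*l²) - ¼ = 3*l² - ¼ = -¼ + 3*l²)
(o(4) - 91)*U(5) = ((6 + 4²) - 91)*(-¼ + 3*5²) = ((6 + 16) - 91)*(-¼ + 3*25) = (22 - 91)*(-¼ + 75) = -69*299/4 = -20631/4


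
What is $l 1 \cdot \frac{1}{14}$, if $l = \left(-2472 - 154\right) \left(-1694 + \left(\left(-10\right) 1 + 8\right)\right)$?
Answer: $\frac{2226848}{7} \approx 3.1812 \cdot 10^{5}$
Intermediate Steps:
$l = 4453696$ ($l = - 2626 \left(-1694 + \left(-10 + 8\right)\right) = - 2626 \left(-1694 - 2\right) = \left(-2626\right) \left(-1696\right) = 4453696$)
$l 1 \cdot \frac{1}{14} = 4453696 \cdot 1 \cdot \frac{1}{14} = 4453696 \cdot \frac{1}{14} = \frac{2226848}{7}$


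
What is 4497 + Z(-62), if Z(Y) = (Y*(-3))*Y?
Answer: -7035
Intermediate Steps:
Z(Y) = -3*Y² (Z(Y) = (-3*Y)*Y = -3*Y²)
4497 + Z(-62) = 4497 - 3*(-62)² = 4497 - 3*3844 = 4497 - 11532 = -7035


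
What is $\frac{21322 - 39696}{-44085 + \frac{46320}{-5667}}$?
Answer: $\frac{34708486}{83292005} \approx 0.41671$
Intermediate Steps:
$\frac{21322 - 39696}{-44085 + \frac{46320}{-5667}} = - \frac{18374}{-44085 + 46320 \left(- \frac{1}{5667}\right)} = - \frac{18374}{-44085 - \frac{15440}{1889}} = - \frac{18374}{- \frac{83292005}{1889}} = \left(-18374\right) \left(- \frac{1889}{83292005}\right) = \frac{34708486}{83292005}$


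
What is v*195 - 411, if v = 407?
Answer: 78954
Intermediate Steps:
v*195 - 411 = 407*195 - 411 = 79365 - 411 = 78954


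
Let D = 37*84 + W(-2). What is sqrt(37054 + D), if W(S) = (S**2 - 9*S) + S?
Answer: sqrt(40182) ≈ 200.45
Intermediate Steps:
W(S) = S**2 - 8*S
D = 3128 (D = 37*84 - 2*(-8 - 2) = 3108 - 2*(-10) = 3108 + 20 = 3128)
sqrt(37054 + D) = sqrt(37054 + 3128) = sqrt(40182)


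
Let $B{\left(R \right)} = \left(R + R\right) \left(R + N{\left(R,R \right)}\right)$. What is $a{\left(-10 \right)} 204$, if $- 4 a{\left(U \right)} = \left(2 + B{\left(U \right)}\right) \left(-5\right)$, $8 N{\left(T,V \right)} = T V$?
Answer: $-12240$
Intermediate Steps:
$N{\left(T,V \right)} = \frac{T V}{8}$
$B{\left(R \right)} = 2 R \left(R + \frac{R^{2}}{8}\right)$ ($B{\left(R \right)} = \left(R + R\right) \left(R + \frac{R R}{8}\right) = 2 R \left(R + \frac{R^{2}}{8}\right)$)
$a{\left(U \right)} = \frac{5}{2} + \frac{5 U^{2} \left(8 + U\right)}{16}$ ($a{\left(U \right)} = - \frac{\left(2 + \frac{U^{2} \left(8 + U\right)}{4}\right) \left(-5\right)}{4} = - \frac{-10 - \frac{5 U^{2} \left(8 + U\right)}{4}}{4} = \frac{5}{2} + \frac{5 U^{2} \left(8 + U\right)}{16}$)
$a{\left(-10 \right)} 204 = \left(\frac{5}{2} + \frac{5 \left(-10\right)^{2} \left(8 - 10\right)}{16}\right) 204 = \left(\frac{5}{2} + \frac{5}{16} \cdot 100 \left(-2\right)\right) 204 = \left(\frac{5}{2} - \frac{125}{2}\right) 204 = \left(-60\right) 204 = -12240$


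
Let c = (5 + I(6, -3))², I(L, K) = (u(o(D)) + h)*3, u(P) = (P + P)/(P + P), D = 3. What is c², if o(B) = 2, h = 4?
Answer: 160000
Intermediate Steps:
u(P) = 1 (u(P) = (2*P)/((2*P)) = (2*P)*(1/(2*P)) = 1)
I(L, K) = 15 (I(L, K) = (1 + 4)*3 = 5*3 = 15)
c = 400 (c = (5 + 15)² = 20² = 400)
c² = 400² = 160000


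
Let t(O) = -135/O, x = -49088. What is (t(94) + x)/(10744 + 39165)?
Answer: -4614407/4691446 ≈ -0.98358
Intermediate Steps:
(t(94) + x)/(10744 + 39165) = (-135/94 - 49088)/(10744 + 39165) = (-135*1/94 - 49088)/49909 = (-135/94 - 49088)*(1/49909) = -4614407/94*1/49909 = -4614407/4691446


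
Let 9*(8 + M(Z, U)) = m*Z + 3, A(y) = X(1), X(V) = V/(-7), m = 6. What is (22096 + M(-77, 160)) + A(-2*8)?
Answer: 154258/7 ≈ 22037.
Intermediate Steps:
X(V) = -V/7 (X(V) = V*(-1/7) = -V/7)
A(y) = -1/7 (A(y) = -1/7*1 = -1/7)
M(Z, U) = -23/3 + 2*Z/3 (M(Z, U) = -8 + (6*Z + 3)/9 = -8 + (3 + 6*Z)/9 = -8 + (1/3 + 2*Z/3) = -23/3 + 2*Z/3)
(22096 + M(-77, 160)) + A(-2*8) = (22096 + (-23/3 + (2/3)*(-77))) - 1/7 = (22096 + (-23/3 - 154/3)) - 1/7 = (22096 - 59) - 1/7 = 22037 - 1/7 = 154258/7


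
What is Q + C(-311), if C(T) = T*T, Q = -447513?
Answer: -350792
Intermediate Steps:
C(T) = T**2
Q + C(-311) = -447513 + (-311)**2 = -447513 + 96721 = -350792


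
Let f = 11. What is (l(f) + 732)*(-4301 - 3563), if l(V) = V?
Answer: -5842952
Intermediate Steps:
(l(f) + 732)*(-4301 - 3563) = (11 + 732)*(-4301 - 3563) = 743*(-7864) = -5842952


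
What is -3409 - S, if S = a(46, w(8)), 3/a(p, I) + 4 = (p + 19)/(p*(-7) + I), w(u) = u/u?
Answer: -4597778/1349 ≈ -3408.3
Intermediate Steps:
w(u) = 1
a(p, I) = 3/(-4 + (19 + p)/(I - 7*p)) (a(p, I) = 3/(-4 + (p + 19)/(p*(-7) + I)) = 3/(-4 + (19 + p)/(-7*p + I)) = 3/(-4 + (19 + p)/(I - 7*p)))
S = -963/1349 (S = 3*(1 - 7*46)/(19 - 4*1 + 29*46) = 3*(1 - 322)/(19 - 4 + 1334) = 3*(-321)/1349 = 3*(1/1349)*(-321) = -963/1349 ≈ -0.71386)
-3409 - S = -3409 - 1*(-963/1349) = -3409 + 963/1349 = -4597778/1349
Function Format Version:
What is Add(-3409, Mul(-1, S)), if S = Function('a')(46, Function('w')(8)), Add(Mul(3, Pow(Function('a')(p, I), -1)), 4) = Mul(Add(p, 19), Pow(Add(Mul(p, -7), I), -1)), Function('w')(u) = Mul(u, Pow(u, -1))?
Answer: Rational(-4597778, 1349) ≈ -3408.3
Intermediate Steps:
Function('w')(u) = 1
Function('a')(p, I) = Mul(3, Pow(Add(-4, Mul(Pow(Add(I, Mul(-7, p)), -1), Add(19, p))), -1)) (Function('a')(p, I) = Mul(3, Pow(Add(-4, Mul(Add(p, 19), Pow(Add(Mul(p, -7), I), -1))), -1)) = Mul(3, Pow(Add(-4, Mul(Add(19, p), Pow(Add(Mul(-7, p), I), -1))), -1)) = Mul(3, Pow(Add(-4, Mul(Add(19, p), Pow(Add(I, Mul(-7, p)), -1))), -1)) = Mul(3, Pow(Add(-4, Mul(Pow(Add(I, Mul(-7, p)), -1), Add(19, p))), -1)))
S = Rational(-963, 1349) (S = Mul(3, Pow(Add(19, Mul(-4, 1), Mul(29, 46)), -1), Add(1, Mul(-7, 46))) = Mul(3, Pow(Add(19, -4, 1334), -1), Add(1, -322)) = Mul(3, Pow(1349, -1), -321) = Mul(3, Rational(1, 1349), -321) = Rational(-963, 1349) ≈ -0.71386)
Add(-3409, Mul(-1, S)) = Add(-3409, Mul(-1, Rational(-963, 1349))) = Add(-3409, Rational(963, 1349)) = Rational(-4597778, 1349)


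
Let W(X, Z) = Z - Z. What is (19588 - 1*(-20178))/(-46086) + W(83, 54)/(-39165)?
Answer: -19883/23043 ≈ -0.86287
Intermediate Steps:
W(X, Z) = 0
(19588 - 1*(-20178))/(-46086) + W(83, 54)/(-39165) = (19588 - 1*(-20178))/(-46086) + 0/(-39165) = (19588 + 20178)*(-1/46086) + 0*(-1/39165) = 39766*(-1/46086) + 0 = -19883/23043 + 0 = -19883/23043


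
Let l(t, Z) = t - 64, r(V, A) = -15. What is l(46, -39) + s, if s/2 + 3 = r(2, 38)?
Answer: -54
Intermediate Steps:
l(t, Z) = -64 + t
s = -36 (s = -6 + 2*(-15) = -6 - 30 = -36)
l(46, -39) + s = (-64 + 46) - 36 = -18 - 36 = -54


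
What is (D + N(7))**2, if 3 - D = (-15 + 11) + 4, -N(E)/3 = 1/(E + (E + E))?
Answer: 400/49 ≈ 8.1633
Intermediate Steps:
N(E) = -1/E (N(E) = -3/(E + (E + E)) = -3/(E + 2*E) = -3*1/(3*E) = -1/E)
D = 3 (D = 3 - ((-15 + 11) + 4) = 3 - (-4 + 4) = 3 - 1*0 = 3 + 0 = 3)
(D + N(7))**2 = (3 - 1/7)**2 = (20/7)**2 = 400/49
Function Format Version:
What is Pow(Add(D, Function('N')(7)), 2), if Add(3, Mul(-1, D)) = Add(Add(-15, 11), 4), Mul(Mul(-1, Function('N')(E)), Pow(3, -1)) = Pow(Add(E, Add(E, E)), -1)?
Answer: Rational(400, 49) ≈ 8.1633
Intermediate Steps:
Function('N')(E) = Mul(-1, Pow(E, -1)) (Function('N')(E) = Mul(-3, Pow(Add(E, Add(E, E)), -1)) = Mul(-3, Pow(Add(E, Mul(2, E)), -1)) = Mul(-3, Pow(Mul(3, E), -1)) = Mul(-3, Mul(Rational(1, 3), Pow(E, -1))) = Mul(-1, Pow(E, -1)))
D = 3 (D = Add(3, Mul(-1, Add(Add(-15, 11), 4))) = Add(3, Mul(-1, Add(-4, 4))) = Add(3, Mul(-1, 0)) = Add(3, 0) = 3)
Pow(Add(D, Function('N')(7)), 2) = Pow(Add(3, Mul(-1, Pow(7, -1))), 2) = Pow(Add(3, Mul(-1, Rational(1, 7))), 2) = Pow(Add(3, Rational(-1, 7)), 2) = Pow(Rational(20, 7), 2) = Rational(400, 49)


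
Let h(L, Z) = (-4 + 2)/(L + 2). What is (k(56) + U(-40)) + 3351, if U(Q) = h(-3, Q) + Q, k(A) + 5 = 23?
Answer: 3331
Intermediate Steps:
h(L, Z) = -2/(2 + L)
k(A) = 18 (k(A) = -5 + 23 = 18)
U(Q) = 2 + Q (U(Q) = -2/(2 - 3) + Q = -2/(-1) + Q = -2*(-1) + Q = 2 + Q)
(k(56) + U(-40)) + 3351 = (18 + (2 - 40)) + 3351 = (18 - 38) + 3351 = -20 + 3351 = 3331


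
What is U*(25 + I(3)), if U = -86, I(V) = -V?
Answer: -1892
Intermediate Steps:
U*(25 + I(3)) = -86*(25 - 1*3) = -86*(25 - 3) = -86*22 = -1892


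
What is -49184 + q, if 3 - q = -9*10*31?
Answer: -46391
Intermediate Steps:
q = 2793 (q = 3 - (-9*10)*31 = 3 - (-90)*31 = 3 - 1*(-2790) = 3 + 2790 = 2793)
-49184 + q = -49184 + 2793 = -46391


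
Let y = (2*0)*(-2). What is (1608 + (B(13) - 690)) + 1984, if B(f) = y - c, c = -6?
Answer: 2908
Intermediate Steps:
y = 0 (y = 0*(-2) = 0)
B(f) = 6 (B(f) = 0 - 1*(-6) = 0 + 6 = 6)
(1608 + (B(13) - 690)) + 1984 = (1608 + (6 - 690)) + 1984 = (1608 - 684) + 1984 = 924 + 1984 = 2908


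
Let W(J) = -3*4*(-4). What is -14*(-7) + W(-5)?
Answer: 146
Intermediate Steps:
W(J) = 48 (W(J) = -12*(-4) = 48)
-14*(-7) + W(-5) = -14*(-7) + 48 = 98 + 48 = 146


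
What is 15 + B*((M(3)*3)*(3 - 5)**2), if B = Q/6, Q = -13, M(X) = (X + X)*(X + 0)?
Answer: -453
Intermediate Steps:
M(X) = 2*X**2 (M(X) = (2*X)*X = 2*X**2)
B = -13/6 ≈ -2.1667
15 + B*((M(3)*3)*(3 - 5)**2) = 15 - 13*(2*3**2)*3*(3 - 5)**2/6 = 15 - 13*(2*9)*3*(-2)**2/6 = 15 - 13*18*3*4/6 = 15 - 117*4 = 15 - 13/6*216 = 15 - 468 = -453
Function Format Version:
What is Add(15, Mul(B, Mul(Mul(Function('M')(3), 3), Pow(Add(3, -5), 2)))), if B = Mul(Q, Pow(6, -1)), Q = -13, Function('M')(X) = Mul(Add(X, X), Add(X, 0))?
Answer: -453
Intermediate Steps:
Function('M')(X) = Mul(2, Pow(X, 2)) (Function('M')(X) = Mul(Mul(2, X), X) = Mul(2, Pow(X, 2)))
B = Rational(-13, 6) (B = Mul(-13, Pow(6, -1)) = Mul(-13, Rational(1, 6)) = Rational(-13, 6) ≈ -2.1667)
Add(15, Mul(B, Mul(Mul(Function('M')(3), 3), Pow(Add(3, -5), 2)))) = Add(15, Mul(Rational(-13, 6), Mul(Mul(Mul(2, Pow(3, 2)), 3), Pow(Add(3, -5), 2)))) = Add(15, Mul(Rational(-13, 6), Mul(Mul(Mul(2, 9), 3), Pow(-2, 2)))) = Add(15, Mul(Rational(-13, 6), Mul(Mul(18, 3), 4))) = Add(15, Mul(Rational(-13, 6), Mul(54, 4))) = Add(15, Mul(Rational(-13, 6), 216)) = Add(15, -468) = -453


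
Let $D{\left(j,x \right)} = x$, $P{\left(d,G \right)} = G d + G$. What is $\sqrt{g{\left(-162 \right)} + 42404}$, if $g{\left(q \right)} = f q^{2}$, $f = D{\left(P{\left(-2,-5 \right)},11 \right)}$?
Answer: $4 \sqrt{20693} \approx 575.4$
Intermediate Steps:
$P{\left(d,G \right)} = G + G d$
$f = 11$
$g{\left(q \right)} = 11 q^{2}$
$\sqrt{g{\left(-162 \right)} + 42404} = \sqrt{11 \left(-162\right)^{2} + 42404} = \sqrt{11 \cdot 26244 + 42404} = \sqrt{288684 + 42404} = \sqrt{331088} = 4 \sqrt{20693}$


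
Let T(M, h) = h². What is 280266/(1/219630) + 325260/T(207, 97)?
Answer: 579169316571480/9409 ≈ 6.1555e+10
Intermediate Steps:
280266/(1/219630) + 325260/T(207, 97) = 280266/(1/219630) + 325260/(97²) = 280266/(1/219630) + 325260/9409 = 280266*219630 + 325260*(1/9409) = 61554821580 + 325260/9409 = 579169316571480/9409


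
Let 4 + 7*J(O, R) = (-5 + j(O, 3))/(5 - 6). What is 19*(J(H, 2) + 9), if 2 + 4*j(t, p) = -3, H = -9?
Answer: 4959/28 ≈ 177.11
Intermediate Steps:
j(t, p) = -5/4 (j(t, p) = -1/2 + (1/4)*(-3) = -1/2 - 3/4 = -5/4)
J(O, R) = 9/28 (J(O, R) = -4/7 + ((-5 - 5/4)/(5 - 6))/7 = -4/7 + (-25/4/(-1))/7 = -4/7 + (-25/4*(-1))/7 = -4/7 + (1/7)*(25/4) = -4/7 + 25/28 = 9/28)
19*(J(H, 2) + 9) = 19*(9/28 + 9) = 19*(261/28) = 4959/28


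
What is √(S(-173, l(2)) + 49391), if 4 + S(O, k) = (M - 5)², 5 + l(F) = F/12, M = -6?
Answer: 2*√12377 ≈ 222.50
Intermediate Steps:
l(F) = -5 + F/12
S(O, k) = 117 (S(O, k) = -4 + (-6 - 5)² = -4 + (-11)² = -4 + 121 = 117)
√(S(-173, l(2)) + 49391) = √(117 + 49391) = √49508 = 2*√12377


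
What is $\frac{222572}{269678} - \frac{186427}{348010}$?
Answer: $\frac{13591010607}{46925320390} \approx 0.28963$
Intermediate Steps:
$\frac{222572}{269678} - \frac{186427}{348010} = 222572 \cdot \frac{1}{269678} - \frac{186427}{348010} = \frac{111286}{134839} - \frac{186427}{348010} = \frac{13591010607}{46925320390}$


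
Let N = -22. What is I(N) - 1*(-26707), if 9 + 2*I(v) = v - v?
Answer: 53405/2 ≈ 26703.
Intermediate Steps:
I(v) = -9/2 (I(v) = -9/2 + (v - v)/2 = -9/2 + (½)*0 = -9/2 + 0 = -9/2)
I(N) - 1*(-26707) = -9/2 - 1*(-26707) = -9/2 + 26707 = 53405/2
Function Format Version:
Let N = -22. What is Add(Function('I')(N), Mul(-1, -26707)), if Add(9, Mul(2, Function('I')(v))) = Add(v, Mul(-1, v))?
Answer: Rational(53405, 2) ≈ 26703.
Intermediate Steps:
Function('I')(v) = Rational(-9, 2) (Function('I')(v) = Add(Rational(-9, 2), Mul(Rational(1, 2), Add(v, Mul(-1, v)))) = Add(Rational(-9, 2), Mul(Rational(1, 2), 0)) = Add(Rational(-9, 2), 0) = Rational(-9, 2))
Add(Function('I')(N), Mul(-1, -26707)) = Add(Rational(-9, 2), Mul(-1, -26707)) = Add(Rational(-9, 2), 26707) = Rational(53405, 2)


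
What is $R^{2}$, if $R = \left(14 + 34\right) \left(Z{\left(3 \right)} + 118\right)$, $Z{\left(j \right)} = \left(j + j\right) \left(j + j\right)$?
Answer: $54641664$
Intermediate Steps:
$Z{\left(j \right)} = 4 j^{2}$ ($Z{\left(j \right)} = 2 j 2 j = 4 j^{2}$)
$R = 7392$ ($R = \left(14 + 34\right) \left(4 \cdot 3^{2} + 118\right) = 48 \left(4 \cdot 9 + 118\right) = 48 \left(36 + 118\right) = 48 \cdot 154 = 7392$)
$R^{2} = 7392^{2} = 54641664$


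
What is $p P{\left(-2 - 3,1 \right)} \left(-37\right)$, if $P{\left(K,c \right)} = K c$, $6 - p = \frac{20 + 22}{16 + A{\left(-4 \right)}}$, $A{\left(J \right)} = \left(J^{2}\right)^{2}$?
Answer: $\frac{147075}{136} \approx 1081.4$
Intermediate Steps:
$A{\left(J \right)} = J^{4}$
$p = \frac{795}{136}$ ($p = 6 - \frac{20 + 22}{16 + \left(-4\right)^{4}} = 6 - \frac{42}{16 + 256} = 6 - \frac{42}{272} = 6 - 42 \cdot \frac{1}{272} = 6 - \frac{21}{136} = \frac{795}{136} \approx 5.8456$)
$p P{\left(-2 - 3,1 \right)} \left(-37\right) = \frac{795 \left(-2 - 3\right) 1}{136} \left(-37\right) = \frac{795 \left(\left(-5\right) 1\right)}{136} \left(-37\right) = \frac{795}{136} \left(-5\right) \left(-37\right) = \left(- \frac{3975}{136}\right) \left(-37\right) = \frac{147075}{136}$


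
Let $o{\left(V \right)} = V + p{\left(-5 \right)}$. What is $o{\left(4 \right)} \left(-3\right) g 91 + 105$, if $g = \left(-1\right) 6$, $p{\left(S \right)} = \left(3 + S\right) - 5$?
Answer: $-4809$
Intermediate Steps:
$p{\left(S \right)} = -2 + S$
$o{\left(V \right)} = -7 + V$ ($o{\left(V \right)} = V - 7 = -7 + V$)
$g = -6$
$o{\left(4 \right)} \left(-3\right) g 91 + 105 = \left(-7 + 4\right) \left(-3\right) \left(-6\right) 91 + 105 = \left(-3\right) \left(-3\right) \left(-6\right) 91 + 105 = 9 \left(-6\right) 91 + 105 = \left(-54\right) 91 + 105 = -4914 + 105 = -4809$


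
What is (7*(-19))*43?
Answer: -5719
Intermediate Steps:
(7*(-19))*43 = -133*43 = -5719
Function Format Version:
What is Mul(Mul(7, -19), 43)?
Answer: -5719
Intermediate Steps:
Mul(Mul(7, -19), 43) = Mul(-133, 43) = -5719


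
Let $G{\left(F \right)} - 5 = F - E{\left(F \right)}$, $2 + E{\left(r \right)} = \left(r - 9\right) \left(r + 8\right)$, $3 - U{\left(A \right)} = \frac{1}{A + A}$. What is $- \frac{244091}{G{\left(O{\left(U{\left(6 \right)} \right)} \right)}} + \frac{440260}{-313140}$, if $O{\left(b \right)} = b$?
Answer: $- \frac{550571466211}{172086087} \approx -3199.4$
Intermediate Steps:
$U{\left(A \right)} = 3 - \frac{1}{2 A}$ ($U{\left(A \right)} = 3 - \frac{1}{A + A} = 3 - \frac{1}{2 A}$)
$E{\left(r \right)} = -2 + \left(-9 + r\right) \left(8 + r\right)$ ($E{\left(r \right)} = -2 + \left(r - 9\right) \left(r + 8\right) = -2 + \left(-9 + r\right) \left(8 + r\right)$)
$G{\left(F \right)} = 79 - F^{2} + 2 F$ ($G{\left(F \right)} = 5 - \left(-74 + F^{2} - 2 F\right) = 5 + \left(F + \left(74 + F - F^{2}\right)\right) = 5 + \left(74 - F^{2} + 2 F\right) = 79 - F^{2} + 2 F$)
$- \frac{244091}{G{\left(O{\left(U{\left(6 \right)} \right)} \right)}} + \frac{440260}{-313140} = - \frac{244091}{79 - \left(3 - \frac{1}{2 \cdot 6}\right)^{2} + 2 \left(3 - \frac{1}{2 \cdot 6}\right)} + \frac{440260}{-313140} = - \frac{244091}{79 - \left(3 - \frac{1}{12}\right)^{2} + 2 \left(3 - \frac{1}{12}\right)} + 440260 \left(- \frac{1}{313140}\right) = - \frac{244091}{79 - \left(3 - \frac{1}{12}\right)^{2} + 2 \left(3 - \frac{1}{12}\right)} - \frac{22013}{15657} = - \frac{244091}{79 - \left(\frac{35}{12}\right)^{2} + 2 \cdot \frac{35}{12}} - \frac{22013}{15657} = - \frac{244091}{79 - \frac{1225}{144} + \frac{35}{6}} - \frac{22013}{15657} = - \frac{244091}{\frac{10991}{144}} - \frac{22013}{15657} = \left(-244091\right) \frac{144}{10991} - \frac{22013}{15657} = - \frac{35149104}{10991} - \frac{22013}{15657} = - \frac{550571466211}{172086087}$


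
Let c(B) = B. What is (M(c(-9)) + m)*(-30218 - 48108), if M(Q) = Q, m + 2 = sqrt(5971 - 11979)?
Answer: 861586 - 156652*I*sqrt(1502) ≈ 8.6159e+5 - 6.0712e+6*I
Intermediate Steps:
m = -2 + 2*I*sqrt(1502) (m = -2 + sqrt(5971 - 11979) = -2 + sqrt(-6008) = -2 + 2*I*sqrt(1502) ≈ -2.0 + 77.511*I)
(M(c(-9)) + m)*(-30218 - 48108) = (-9 + (-2 + 2*I*sqrt(1502)))*(-30218 - 48108) = (-11 + 2*I*sqrt(1502))*(-78326) = 861586 - 156652*I*sqrt(1502)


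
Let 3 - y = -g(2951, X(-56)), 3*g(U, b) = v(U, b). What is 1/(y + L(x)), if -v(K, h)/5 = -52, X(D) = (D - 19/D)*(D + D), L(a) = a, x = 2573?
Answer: 3/7988 ≈ 0.00037556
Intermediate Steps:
X(D) = 2*D*(D - 19/D) (X(D) = (D - 19/D)*(2*D) = 2*D*(D - 19/D))
v(K, h) = 260 (v(K, h) = -5*(-52) = 260)
g(U, b) = 260/3 (g(U, b) = (⅓)*260 = 260/3)
y = 269/3 (y = 3 - (-1)*260/3 = 3 - 1*(-260/3) = 3 + 260/3 = 269/3 ≈ 89.667)
1/(y + L(x)) = 1/(269/3 + 2573) = 1/(7988/3) = 3/7988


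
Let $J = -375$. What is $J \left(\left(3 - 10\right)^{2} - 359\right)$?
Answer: $116250$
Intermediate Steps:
$J \left(\left(3 - 10\right)^{2} - 359\right) = - 375 \left(\left(3 - 10\right)^{2} - 359\right) = - 375 \left(\left(-7\right)^{2} - 359\right) = - 375 \left(49 - 359\right) = \left(-375\right) \left(-310\right) = 116250$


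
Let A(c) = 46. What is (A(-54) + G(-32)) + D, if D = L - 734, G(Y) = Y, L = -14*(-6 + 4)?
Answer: -692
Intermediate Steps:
L = 28 (L = -14*(-2) = 28)
D = -706 (D = 28 - 734 = -706)
(A(-54) + G(-32)) + D = (46 - 32) - 706 = 14 - 706 = -692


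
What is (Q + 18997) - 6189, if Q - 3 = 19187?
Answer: 31998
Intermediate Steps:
Q = 19190 (Q = 3 + 19187 = 19190)
(Q + 18997) - 6189 = (19190 + 18997) - 6189 = 38187 - 6189 = 31998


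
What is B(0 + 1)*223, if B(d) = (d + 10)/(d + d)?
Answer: 2453/2 ≈ 1226.5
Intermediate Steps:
B(d) = (10 + d)/(2*d) (B(d) = (10 + d)/((2*d)) = (10 + d)*(1/(2*d)) = (10 + d)/(2*d))
B(0 + 1)*223 = ((10 + (0 + 1))/(2*(0 + 1)))*223 = ((½)*(10 + 1)/1)*223 = ((½)*1*11)*223 = (11/2)*223 = 2453/2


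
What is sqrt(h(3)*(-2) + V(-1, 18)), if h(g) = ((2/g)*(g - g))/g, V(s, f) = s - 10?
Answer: I*sqrt(11) ≈ 3.3166*I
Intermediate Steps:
V(s, f) = -10 + s
h(g) = 0 (h(g) = ((2/g)*0)/g = 0/g = 0)
sqrt(h(3)*(-2) + V(-1, 18)) = sqrt(0*(-2) + (-10 - 1)) = sqrt(0 - 11) = sqrt(-11) = I*sqrt(11)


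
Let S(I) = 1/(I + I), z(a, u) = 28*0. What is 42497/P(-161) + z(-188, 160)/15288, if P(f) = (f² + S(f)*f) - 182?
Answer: 84994/51479 ≈ 1.6510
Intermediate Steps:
z(a, u) = 0
S(I) = 1/(2*I)
P(f) = -363/2 + f² (P(f) = (f² + (1/(2*f))*f) - 182 = (f² + ½) - 182 = (½ + f²) - 182 = -363/2 + f²)
42497/P(-161) + z(-188, 160)/15288 = 42497/(-363/2 + (-161)²) + 0/15288 = 42497/(-363/2 + 25921) + 0*(1/15288) = 42497/(51479/2) + 0 = 42497*(2/51479) + 0 = 84994/51479 + 0 = 84994/51479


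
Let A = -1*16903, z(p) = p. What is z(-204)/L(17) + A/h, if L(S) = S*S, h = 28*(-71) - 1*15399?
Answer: 78707/295579 ≈ 0.26628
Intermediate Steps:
h = -17387 (h = -1988 - 15399 = -17387)
L(S) = S²
A = -16903
z(-204)/L(17) + A/h = -204/(17²) - 16903/(-17387) = -204/289 - 16903*(-1/17387) = -204*1/289 + 16903/17387 = -12/17 + 16903/17387 = 78707/295579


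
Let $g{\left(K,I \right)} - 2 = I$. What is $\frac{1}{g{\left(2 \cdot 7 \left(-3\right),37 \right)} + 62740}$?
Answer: $\frac{1}{62779} \approx 1.5929 \cdot 10^{-5}$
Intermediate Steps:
$g{\left(K,I \right)} = 2 + I$
$\frac{1}{g{\left(2 \cdot 7 \left(-3\right),37 \right)} + 62740} = \frac{1}{\left(2 + 37\right) + 62740} = \frac{1}{39 + 62740} = \frac{1}{62779}$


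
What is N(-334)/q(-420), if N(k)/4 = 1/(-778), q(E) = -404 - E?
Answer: -1/3112 ≈ -0.00032134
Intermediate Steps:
N(k) = -2/389 (N(k) = 4/(-778) = 4*(-1/778) = -2/389)
N(-334)/q(-420) = -2/(389*(-404 - 1*(-420))) = -2/(389*(-404 + 420)) = -2/389/16 = -2/389*1/16 = -1/3112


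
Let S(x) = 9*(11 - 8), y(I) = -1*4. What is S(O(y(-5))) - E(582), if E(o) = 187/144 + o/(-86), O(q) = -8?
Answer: 201047/6192 ≈ 32.469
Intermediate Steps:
y(I) = -4
S(x) = 27 (S(x) = 9*3 = 27)
E(o) = 187/144 - o/86 (E(o) = 187*(1/144) + o*(-1/86) = 187/144 - o/86)
S(O(y(-5))) - E(582) = 27 - (187/144 - 1/86*582) = 27 - (187/144 - 291/43) = 27 - 1*(-33863/6192) = 27 + 33863/6192 = 201047/6192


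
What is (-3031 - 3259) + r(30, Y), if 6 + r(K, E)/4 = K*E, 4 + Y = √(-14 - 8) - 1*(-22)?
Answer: -4154 + 120*I*√22 ≈ -4154.0 + 562.85*I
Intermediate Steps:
Y = 18 + I*√22 (Y = -4 + (√(-14 - 8) - 1*(-22)) = -4 + (√(-22) + 22) = -4 + (I*√22 + 22) = -4 + (22 + I*√22) = 18 + I*√22 ≈ 18.0 + 4.6904*I)
r(K, E) = -24 + 4*E*K (r(K, E) = -24 + 4*(K*E) = -24 + 4*(E*K) = -24 + 4*E*K)
(-3031 - 3259) + r(30, Y) = (-3031 - 3259) + (-24 + 4*(18 + I*√22)*30) = -6290 + (-24 + (2160 + 120*I*√22)) = -6290 + (2136 + 120*I*√22) = -4154 + 120*I*√22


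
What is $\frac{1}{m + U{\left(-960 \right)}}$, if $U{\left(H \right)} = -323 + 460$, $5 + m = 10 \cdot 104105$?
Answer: $\frac{1}{1041182} \approx 9.6045 \cdot 10^{-7}$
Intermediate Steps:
$m = 1041045$ ($m = -5 + 10 \cdot 104105 = -5 + 1041050 = 1041045$)
$U{\left(H \right)} = 137$
$\frac{1}{m + U{\left(-960 \right)}} = \frac{1}{1041045 + 137} = \frac{1}{1041182}$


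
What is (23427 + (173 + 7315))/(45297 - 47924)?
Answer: -30915/2627 ≈ -11.768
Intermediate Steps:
(23427 + (173 + 7315))/(45297 - 47924) = (23427 + 7488)/(-2627) = 30915*(-1/2627) = -30915/2627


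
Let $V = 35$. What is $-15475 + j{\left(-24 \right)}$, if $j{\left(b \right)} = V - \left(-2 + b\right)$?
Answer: $-15414$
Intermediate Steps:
$j{\left(b \right)} = 37 - b$ ($j{\left(b \right)} = 35 - \left(-2 + b\right) = 37 - b$)
$-15475 + j{\left(-24 \right)} = -15475 + \left(37 - -24\right) = -15475 + \left(37 + 24\right) = -15475 + 61 = -15414$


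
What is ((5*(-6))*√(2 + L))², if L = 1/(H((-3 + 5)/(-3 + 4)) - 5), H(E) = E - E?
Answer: 1620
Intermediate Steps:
H(E) = 0
L = -⅕ (L = 1/(0 - 5) = 1/(-5) = -⅕ ≈ -0.20000)
((5*(-6))*√(2 + L))² = ((5*(-6))*√(2 - ⅕))² = (-18*√5)² = 1620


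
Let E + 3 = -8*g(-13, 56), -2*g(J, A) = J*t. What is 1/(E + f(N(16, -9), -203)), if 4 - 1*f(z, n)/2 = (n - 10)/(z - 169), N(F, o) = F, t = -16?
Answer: 51/42545 ≈ 0.0011987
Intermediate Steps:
g(J, A) = 8*J (g(J, A) = -J*(-16)/2 = -(-8)*J = 8*J)
f(z, n) = 8 - 2*(-10 + n)/(-169 + z) (f(z, n) = 8 - 2*(n - 10)/(z - 169) = 8 - 2*(-10 + n)/(-169 + z))
E = 829 (E = -3 - 64*(-13) = -3 - 8*(-104) = -3 + 832 = 829)
1/(E + f(N(16, -9), -203)) = 1/(829 + 2*(-666 - 1*(-203) + 4*16)/(-169 + 16)) = 1/(829 + 2*(-666 + 203 + 64)/(-153)) = 1/(829 + 2*(-1/153)*(-399)) = 1/(829 + 266/51) = 1/(42545/51) = 51/42545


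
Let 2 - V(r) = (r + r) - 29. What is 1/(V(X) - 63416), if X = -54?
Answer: -1/63277 ≈ -1.5804e-5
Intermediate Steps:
V(r) = 31 - 2*r (V(r) = 2 - ((r + r) - 29) = 2 - (2*r - 29) = 2 - (-29 + 2*r) = 2 + (29 - 2*r) = 31 - 2*r)
1/(V(X) - 63416) = 1/((31 - 2*(-54)) - 63416) = 1/((31 + 108) - 63416) = 1/(139 - 63416) = 1/(-63277) = -1/63277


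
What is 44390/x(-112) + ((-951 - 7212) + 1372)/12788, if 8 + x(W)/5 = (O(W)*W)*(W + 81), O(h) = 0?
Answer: -7099137/6394 ≈ -1110.3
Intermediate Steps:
x(W) = -40 (x(W) = -40 + 5*((0*W)*(W + 81)) = -40 + 5*(0*(81 + W)) = -40 + 5*0 = -40 + 0 = -40)
44390/x(-112) + ((-951 - 7212) + 1372)/12788 = 44390/(-40) + ((-951 - 7212) + 1372)/12788 = 44390*(-1/40) + (-8163 + 1372)*(1/12788) = -4439/4 - 6791*1/12788 = -4439/4 - 6791/12788 = -7099137/6394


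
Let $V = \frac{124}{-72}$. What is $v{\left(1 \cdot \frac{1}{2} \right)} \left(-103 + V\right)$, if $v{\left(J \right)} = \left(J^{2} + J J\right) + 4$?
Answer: $- \frac{1885}{4} \approx -471.25$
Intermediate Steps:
$v{\left(J \right)} = 4 + 2 J^{2}$ ($v{\left(J \right)} = \left(J^{2} + J^{2}\right) + 4 = 2 J^{2} + 4 = 4 + 2 J^{2}$)
$V = - \frac{31}{18}$ ($V = 124 \left(- \frac{1}{72}\right) = - \frac{31}{18} \approx -1.7222$)
$v{\left(1 \cdot \frac{1}{2} \right)} \left(-103 + V\right) = \left(4 + 2 \left(1 \cdot \frac{1}{2}\right)^{2}\right) \left(-103 - \frac{31}{18}\right) = \left(4 + 2 \left(1 \cdot \frac{1}{2}\right)^{2}\right) \left(- \frac{1885}{18}\right) = \left(4 + \frac{2}{4}\right) \left(- \frac{1885}{18}\right) = \left(4 + 2 \cdot \frac{1}{4}\right) \left(- \frac{1885}{18}\right) = \left(4 + \frac{1}{2}\right) \left(- \frac{1885}{18}\right) = \frac{9}{2} \left(- \frac{1885}{18}\right) = - \frac{1885}{4}$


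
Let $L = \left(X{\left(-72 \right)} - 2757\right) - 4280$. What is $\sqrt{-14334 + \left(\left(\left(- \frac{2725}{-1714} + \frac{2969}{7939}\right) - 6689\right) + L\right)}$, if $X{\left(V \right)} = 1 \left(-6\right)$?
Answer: $\frac{i \sqrt{5196409529825695570}}{13607446} \approx 167.52 i$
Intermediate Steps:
$X{\left(V \right)} = -6$
$L = -7043$ ($L = \left(-6 - 2757\right) - 4280 = -2763 - 4280 = -7043$)
$\sqrt{-14334 + \left(\left(\left(- \frac{2725}{-1714} + \frac{2969}{7939}\right) - 6689\right) + L\right)} = \sqrt{-14334 + \left(\left(\left(- \frac{2725}{-1714} + \frac{2969}{7939}\right) - 6689\right) - 7043\right)} = \sqrt{-14334 + \left(\left(\left(\left(-2725\right) \left(- \frac{1}{1714}\right) + 2969 \cdot \frac{1}{7939}\right) - 6689\right) - 7043\right)} = \sqrt{-14334 + \left(\left(\left(\frac{2725}{1714} + \frac{2969}{7939}\right) - 6689\right) - 7043\right)} = \sqrt{-14334 + \left(\left(\frac{26722641}{13607446} - 6689\right) - 7043\right)} = \sqrt{-14334 - \frac{186830725831}{13607446}} = \sqrt{- \frac{381879856795}{13607446}} = \frac{i \sqrt{5196409529825695570}}{13607446}$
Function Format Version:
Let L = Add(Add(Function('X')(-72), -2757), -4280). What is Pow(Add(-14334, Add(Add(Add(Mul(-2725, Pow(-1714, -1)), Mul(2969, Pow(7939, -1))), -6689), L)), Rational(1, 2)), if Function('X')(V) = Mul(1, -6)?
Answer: Mul(Rational(1, 13607446), I, Pow(5196409529825695570, Rational(1, 2))) ≈ Mul(167.52, I)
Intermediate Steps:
Function('X')(V) = -6
L = -7043 (L = Add(Add(-6, -2757), -4280) = Add(-2763, -4280) = -7043)
Pow(Add(-14334, Add(Add(Add(Mul(-2725, Pow(-1714, -1)), Mul(2969, Pow(7939, -1))), -6689), L)), Rational(1, 2)) = Pow(Add(-14334, Add(Add(Add(Mul(-2725, Pow(-1714, -1)), Mul(2969, Pow(7939, -1))), -6689), -7043)), Rational(1, 2)) = Pow(Add(-14334, Add(Add(Add(Mul(-2725, Rational(-1, 1714)), Mul(2969, Rational(1, 7939))), -6689), -7043)), Rational(1, 2)) = Pow(Add(-14334, Add(Add(Add(Rational(2725, 1714), Rational(2969, 7939)), -6689), -7043)), Rational(1, 2)) = Pow(Add(-14334, Add(Add(Rational(26722641, 13607446), -6689), -7043)), Rational(1, 2)) = Pow(Add(-14334, Add(Rational(-90993483653, 13607446), -7043)), Rational(1, 2)) = Pow(Add(-14334, Rational(-186830725831, 13607446)), Rational(1, 2)) = Pow(Rational(-381879856795, 13607446), Rational(1, 2)) = Mul(Rational(1, 13607446), I, Pow(5196409529825695570, Rational(1, 2)))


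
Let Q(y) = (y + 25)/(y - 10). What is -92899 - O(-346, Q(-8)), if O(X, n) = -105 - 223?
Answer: -92571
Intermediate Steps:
Q(y) = (25 + y)/(-10 + y)
O(X, n) = -328
-92899 - O(-346, Q(-8)) = -92899 - 1*(-328) = -92899 + 328 = -92571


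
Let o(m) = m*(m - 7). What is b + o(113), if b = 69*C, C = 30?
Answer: 14048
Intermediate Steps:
o(m) = m*(-7 + m)
b = 2070 (b = 69*30 = 2070)
b + o(113) = 2070 + 113*(-7 + 113) = 2070 + 113*106 = 2070 + 11978 = 14048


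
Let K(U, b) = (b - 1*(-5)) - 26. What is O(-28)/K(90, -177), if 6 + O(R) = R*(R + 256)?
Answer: 355/11 ≈ 32.273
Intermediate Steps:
K(U, b) = -21 + b (K(U, b) = (b + 5) - 26 = (5 + b) - 26 = -21 + b)
O(R) = -6 + R*(256 + R) (O(R) = -6 + R*(R + 256) = -6 + R*(256 + R))
O(-28)/K(90, -177) = (-6 + (-28)² + 256*(-28))/(-21 - 177) = (-6 + 784 - 7168)/(-198) = -6390*(-1/198) = 355/11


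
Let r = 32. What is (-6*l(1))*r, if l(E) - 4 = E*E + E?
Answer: -1152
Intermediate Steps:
l(E) = 4 + E + E**2 (l(E) = 4 + (E*E + E) = 4 + (E**2 + E) = 4 + (E + E**2) = 4 + E + E**2)
(-6*l(1))*r = -6*(4 + 1 + 1**2)*32 = -6*(4 + 1 + 1)*32 = -6*6*32 = -36*32 = -1152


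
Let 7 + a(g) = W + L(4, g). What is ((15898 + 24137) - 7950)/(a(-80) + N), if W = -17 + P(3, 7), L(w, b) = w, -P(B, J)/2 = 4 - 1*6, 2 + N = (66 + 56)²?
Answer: 32085/14866 ≈ 2.1583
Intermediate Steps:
N = 14882 (N = -2 + (66 + 56)² = -2 + 122² = -2 + 14884 = 14882)
P(B, J) = 4 (P(B, J) = -2*(4 - 1*6) = -2*(4 - 6) = -2*(-2) = 4)
W = -13 (W = -17 + 4 = -13)
a(g) = -16 (a(g) = -7 + (-13 + 4) = -7 - 9 = -16)
((15898 + 24137) - 7950)/(a(-80) + N) = ((15898 + 24137) - 7950)/(-16 + 14882) = (40035 - 7950)/14866 = 32085*(1/14866) = 32085/14866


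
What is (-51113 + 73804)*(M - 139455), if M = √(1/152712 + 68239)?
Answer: -3164373405 + 22691*√44205517904898/25452 ≈ -3.1584e+9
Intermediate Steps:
M = √44205517904898/25452 (M = √(1/152712 + 68239) = √(10420914169/152712) = √44205517904898/25452 ≈ 261.23)
(-51113 + 73804)*(M - 139455) = (-51113 + 73804)*(√44205517904898/25452 - 139455) = 22691*(-139455 + √44205517904898/25452) = -3164373405 + 22691*√44205517904898/25452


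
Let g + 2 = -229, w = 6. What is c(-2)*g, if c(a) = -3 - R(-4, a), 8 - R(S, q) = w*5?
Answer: -4389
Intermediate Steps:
g = -231 (g = -2 - 229 = -231)
R(S, q) = -22 (R(S, q) = 8 - 6*5 = 8 - 1*30 = 8 - 30 = -22)
c(a) = 19 (c(a) = -3 - 1*(-22) = -3 + 22 = 19)
c(-2)*g = 19*(-231) = -4389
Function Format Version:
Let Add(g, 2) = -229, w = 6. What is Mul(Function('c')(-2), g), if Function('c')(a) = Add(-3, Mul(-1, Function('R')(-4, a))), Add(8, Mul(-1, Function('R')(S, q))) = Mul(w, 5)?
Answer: -4389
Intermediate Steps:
g = -231 (g = Add(-2, -229) = -231)
Function('R')(S, q) = -22 (Function('R')(S, q) = Add(8, Mul(-1, Mul(6, 5))) = Add(8, Mul(-1, 30)) = Add(8, -30) = -22)
Function('c')(a) = 19 (Function('c')(a) = Add(-3, Mul(-1, -22)) = Add(-3, 22) = 19)
Mul(Function('c')(-2), g) = Mul(19, -231) = -4389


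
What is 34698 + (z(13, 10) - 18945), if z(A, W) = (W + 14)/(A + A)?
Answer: 204801/13 ≈ 15754.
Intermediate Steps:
z(A, W) = (14 + W)/(2*A) (z(A, W) = (14 + W)/((2*A)) = (14 + W)*(1/(2*A)) = (14 + W)/(2*A))
34698 + (z(13, 10) - 18945) = 34698 + ((1/2)*(14 + 10)/13 - 18945) = 34698 + ((1/2)*(1/13)*24 - 18945) = 34698 + (12/13 - 18945) = 34698 - 246273/13 = 204801/13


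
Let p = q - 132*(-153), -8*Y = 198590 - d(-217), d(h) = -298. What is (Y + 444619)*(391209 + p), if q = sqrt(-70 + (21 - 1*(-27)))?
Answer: 172690539990 + 419758*I*sqrt(22) ≈ 1.7269e+11 + 1.9688e+6*I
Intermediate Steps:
q = I*sqrt(22) (q = sqrt(-70 + (21 + 27)) = sqrt(-70 + 48) = sqrt(-22) = I*sqrt(22) ≈ 4.6904*I)
Y = -24861 (Y = -(198590 - 1*(-298))/8 = -(198590 + 298)/8 = -1/8*198888 = -24861)
p = 20196 + I*sqrt(22) (p = I*sqrt(22) - 132*(-153) = I*sqrt(22) + 20196 = 20196 + I*sqrt(22) ≈ 20196.0 + 4.6904*I)
(Y + 444619)*(391209 + p) = (-24861 + 444619)*(391209 + (20196 + I*sqrt(22))) = 419758*(411405 + I*sqrt(22)) = 172690539990 + 419758*I*sqrt(22)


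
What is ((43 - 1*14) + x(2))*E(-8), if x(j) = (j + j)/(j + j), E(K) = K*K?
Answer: 1920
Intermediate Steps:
E(K) = K²
x(j) = 1 (x(j) = (2*j)/((2*j)) = (2*j)*(1/(2*j)) = 1)
((43 - 1*14) + x(2))*E(-8) = ((43 - 1*14) + 1)*(-8)² = ((43 - 14) + 1)*64 = (29 + 1)*64 = 30*64 = 1920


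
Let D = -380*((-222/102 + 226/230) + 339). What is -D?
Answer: 50191236/391 ≈ 1.2837e+5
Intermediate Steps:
D = -50191236/391 (D = -380*((-222*1/102 + 226*(1/230)) + 339) = -380*((-37/17 + 113/115) + 339) = -380*(-2334/1955 + 339) = -380*660411/1955 = -50191236/391 ≈ -1.2837e+5)
-D = -1*(-50191236/391) = 50191236/391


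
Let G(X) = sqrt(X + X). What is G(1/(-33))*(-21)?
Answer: -7*I*sqrt(66)/11 ≈ -5.1698*I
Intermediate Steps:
G(X) = sqrt(2)*sqrt(X) (G(X) = sqrt(2*X) = sqrt(2)*sqrt(X))
G(1/(-33))*(-21) = (sqrt(2)*sqrt(1/(-33)))*(-21) = (sqrt(2)*sqrt(-1/33))*(-21) = (sqrt(2)*(I*sqrt(33)/33))*(-21) = (I*sqrt(66)/33)*(-21) = -7*I*sqrt(66)/11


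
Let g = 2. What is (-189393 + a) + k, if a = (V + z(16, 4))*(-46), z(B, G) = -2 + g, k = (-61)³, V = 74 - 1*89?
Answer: -415684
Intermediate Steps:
V = -15 (V = 74 - 89 = -15)
k = -226981
z(B, G) = 0 (z(B, G) = -2 + 2 = 0)
a = 690 (a = (-15 + 0)*(-46) = -15*(-46) = 690)
(-189393 + a) + k = (-189393 + 690) - 226981 = -188703 - 226981 = -415684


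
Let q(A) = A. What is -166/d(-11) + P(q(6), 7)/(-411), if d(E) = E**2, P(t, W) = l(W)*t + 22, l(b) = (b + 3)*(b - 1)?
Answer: -114448/49731 ≈ -2.3013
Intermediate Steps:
l(b) = (-1 + b)*(3 + b) (l(b) = (3 + b)*(-1 + b) = (-1 + b)*(3 + b))
P(t, W) = 22 + t*(-3 + W**2 + 2*W) (P(t, W) = (-3 + W**2 + 2*W)*t + 22 = t*(-3 + W**2 + 2*W) + 22 = 22 + t*(-3 + W**2 + 2*W))
-166/d(-11) + P(q(6), 7)/(-411) = -166/((-11)**2) + (22 + 6*(-3 + 7**2 + 2*7))/(-411) = -166/121 + (22 + 6*(-3 + 49 + 14))*(-1/411) = -166*1/121 + (22 + 6*60)*(-1/411) = -166/121 + (22 + 360)*(-1/411) = -166/121 + 382*(-1/411) = -166/121 - 382/411 = -114448/49731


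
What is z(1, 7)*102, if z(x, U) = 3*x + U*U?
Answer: 5304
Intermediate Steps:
z(x, U) = U² + 3*x (z(x, U) = 3*x + U² = U² + 3*x)
z(1, 7)*102 = (7² + 3*1)*102 = (49 + 3)*102 = 52*102 = 5304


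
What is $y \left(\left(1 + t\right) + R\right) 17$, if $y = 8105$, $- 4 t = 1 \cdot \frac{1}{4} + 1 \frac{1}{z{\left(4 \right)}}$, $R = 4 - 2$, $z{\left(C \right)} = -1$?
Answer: $\frac{7027035}{16} \approx 4.3919 \cdot 10^{5}$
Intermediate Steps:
$R = 2$
$t = \frac{3}{16}$ ($t = - \frac{1 \cdot \frac{1}{4} + 1 \frac{1}{-1}}{4} = - \frac{1 \cdot \frac{1}{4} + 1 \left(-1\right)}{4} = - \frac{\frac{1}{4} - 1}{4} = \left(- \frac{1}{4}\right) \left(- \frac{3}{4}\right) = \frac{3}{16} \approx 0.1875$)
$y \left(\left(1 + t\right) + R\right) 17 = 8105 \left(\left(1 + \frac{3}{16}\right) + 2\right) 17 = 8105 \left(\frac{19}{16} + 2\right) 17 = 8105 \cdot \frac{51}{16} \cdot 17 = 8105 \cdot \frac{867}{16} = \frac{7027035}{16}$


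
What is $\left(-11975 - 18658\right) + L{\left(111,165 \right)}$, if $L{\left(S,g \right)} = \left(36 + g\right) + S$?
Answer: $-30321$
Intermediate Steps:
$L{\left(S,g \right)} = 36 + S + g$
$\left(-11975 - 18658\right) + L{\left(111,165 \right)} = \left(-11975 - 18658\right) + \left(36 + 111 + 165\right) = -30633 + 312 = -30321$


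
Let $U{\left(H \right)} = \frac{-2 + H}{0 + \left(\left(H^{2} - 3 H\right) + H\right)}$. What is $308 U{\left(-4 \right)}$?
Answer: $-77$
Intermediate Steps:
$U{\left(H \right)} = \frac{-2 + H}{H^{2} - 2 H}$ ($U{\left(H \right)} = \frac{-2 + H}{0 + \left(H^{2} - 2 H\right)} = \frac{-2 + H}{H^{2} - 2 H}$)
$308 U{\left(-4 \right)} = \frac{308}{-4} = 308 \left(- \frac{1}{4}\right) = -77$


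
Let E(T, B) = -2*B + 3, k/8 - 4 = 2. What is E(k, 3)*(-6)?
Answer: 18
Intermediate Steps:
k = 48 (k = 32 + 8*2 = 32 + 16 = 48)
E(T, B) = 3 - 2*B
E(k, 3)*(-6) = (3 - 2*3)*(-6) = (3 - 6)*(-6) = -3*(-6) = 18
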